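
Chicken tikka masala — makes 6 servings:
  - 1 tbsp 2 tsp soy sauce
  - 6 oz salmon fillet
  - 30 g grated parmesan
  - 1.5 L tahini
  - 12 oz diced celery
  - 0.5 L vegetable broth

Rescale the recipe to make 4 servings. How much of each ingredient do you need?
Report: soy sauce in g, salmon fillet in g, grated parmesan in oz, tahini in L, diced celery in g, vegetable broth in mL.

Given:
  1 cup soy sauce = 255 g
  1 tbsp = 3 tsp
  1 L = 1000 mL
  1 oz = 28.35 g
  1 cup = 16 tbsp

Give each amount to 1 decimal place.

soy sauce: 17.7 g; salmon fillet: 113.4 g; grated parmesan: 0.7 oz; tahini: 1.0 L; diced celery: 226.8 g; vegetable broth: 333.3 mL

Scaling factor: 4/6 = 2/3.
soy sauce: (1 tbsp + 2 tsp = 5/3 tbsp) × 2/3 ÷ 16 tbsp/cup × 255 g/cup ≈ 17.7 g
salmon fillet: 6 oz × 2/3 × 28.35 g/oz = 113.4 g
grated parmesan: 30 g × 2/3 ÷ 28.35 g/oz ≈ 0.7 oz
tahini: 1.5 L × 2/3 = 1.0 L
diced celery: 12 oz × 2/3 × 28.35 g/oz = 226.8 g
vegetable broth: 0.5 L × 2/3 × 1000 mL/L ≈ 333.3 mL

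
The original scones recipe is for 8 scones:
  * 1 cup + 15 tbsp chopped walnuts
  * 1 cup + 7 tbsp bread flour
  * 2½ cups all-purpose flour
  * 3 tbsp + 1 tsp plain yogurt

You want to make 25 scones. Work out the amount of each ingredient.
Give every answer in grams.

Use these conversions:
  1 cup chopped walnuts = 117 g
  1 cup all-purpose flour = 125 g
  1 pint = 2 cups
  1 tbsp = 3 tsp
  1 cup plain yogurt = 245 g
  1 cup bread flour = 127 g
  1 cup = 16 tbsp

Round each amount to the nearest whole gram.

chopped walnuts: 708 g; bread flour: 571 g; all-purpose flour: 977 g; plain yogurt: 160 g

Scaling factor: 25/8 = 3.125.
chopped walnuts: (1 cup + 15 tbsp = 1.9375 cup) × 25/8 × 117 g/cup ≈ 708 g
bread flour: (1 cup + 7 tbsp = 1.4375 cup) × 25/8 × 127 g/cup ≈ 571 g
all-purpose flour: 2.5 cup × 25/8 × 125 g/cup ≈ 977 g
plain yogurt: (3 tbsp + 1 tsp = 10/3 tbsp) × 25/8 ÷ 16 tbsp/cup × 245 g/cup ≈ 160 g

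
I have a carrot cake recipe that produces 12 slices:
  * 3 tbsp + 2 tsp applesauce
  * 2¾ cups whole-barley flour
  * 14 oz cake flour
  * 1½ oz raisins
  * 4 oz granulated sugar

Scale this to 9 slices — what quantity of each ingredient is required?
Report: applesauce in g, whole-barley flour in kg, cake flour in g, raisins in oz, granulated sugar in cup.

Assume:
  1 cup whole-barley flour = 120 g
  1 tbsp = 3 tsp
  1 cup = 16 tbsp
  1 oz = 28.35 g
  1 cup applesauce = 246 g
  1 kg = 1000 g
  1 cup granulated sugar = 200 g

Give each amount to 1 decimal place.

Scaling factor: 9/12 = 3/4 = 0.75.
applesauce: (3 tbsp + 2 tsp = 11/3 tbsp) × 3/4 ÷ 16 tbsp/cup × 246 g/cup ≈ 42.3 g
whole-barley flour: 2.75 cup × 3/4 × 120 g/cup ÷ 1000 g/kg ≈ 0.2 kg
cake flour: 14 oz × 3/4 × 28.35 g/oz ≈ 297.7 g
raisins: 1.5 oz × 3/4 ≈ 1.1 oz
granulated sugar: 4 oz × 3/4 × 28.35 g/oz ÷ 200 g/cup ≈ 0.4 cup

applesauce: 42.3 g; whole-barley flour: 0.2 kg; cake flour: 297.7 g; raisins: 1.1 oz; granulated sugar: 0.4 cup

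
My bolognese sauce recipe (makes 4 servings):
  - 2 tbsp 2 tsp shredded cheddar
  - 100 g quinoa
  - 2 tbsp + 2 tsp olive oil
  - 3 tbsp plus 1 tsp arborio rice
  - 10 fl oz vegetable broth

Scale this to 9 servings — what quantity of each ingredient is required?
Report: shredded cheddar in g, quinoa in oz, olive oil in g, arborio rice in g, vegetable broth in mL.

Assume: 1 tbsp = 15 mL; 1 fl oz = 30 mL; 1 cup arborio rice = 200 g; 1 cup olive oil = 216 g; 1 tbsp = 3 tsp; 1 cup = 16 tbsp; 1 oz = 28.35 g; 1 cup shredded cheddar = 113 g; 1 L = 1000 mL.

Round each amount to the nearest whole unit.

shredded cheddar: 42 g; quinoa: 8 oz; olive oil: 81 g; arborio rice: 94 g; vegetable broth: 675 mL

Scaling factor: 9/4 = 2.25.
shredded cheddar: (2 tbsp + 2 tsp = 8/3 tbsp) × 9/4 ÷ 16 tbsp/cup × 113 g/cup ≈ 42 g
quinoa: 100 g × 9/4 ÷ 28.35 g/oz ≈ 8 oz
olive oil: (2 tbsp + 2 tsp = 8/3 tbsp) × 9/4 ÷ 16 tbsp/cup × 216 g/cup = 81 g
arborio rice: (3 tbsp + 1 tsp = 10/3 tbsp) × 9/4 ÷ 16 tbsp/cup × 200 g/cup ≈ 94 g
vegetable broth: 10 fl oz × 9/4 × 30 mL/fl oz = 675 mL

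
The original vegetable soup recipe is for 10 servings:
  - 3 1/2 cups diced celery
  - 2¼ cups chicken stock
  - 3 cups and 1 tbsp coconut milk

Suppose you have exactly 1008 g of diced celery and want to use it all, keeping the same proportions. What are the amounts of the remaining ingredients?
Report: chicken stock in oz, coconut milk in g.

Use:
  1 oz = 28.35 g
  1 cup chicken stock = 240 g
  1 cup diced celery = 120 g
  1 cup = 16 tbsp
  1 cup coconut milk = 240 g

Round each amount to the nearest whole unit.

The original recipe has 420 g of diced celery, so the scaling factor is 1008 ÷ 420 = 12/5 = 2.4.
chicken stock: 2.25 cup × 12/5 × 240 g/cup ÷ 28.35 g/oz ≈ 46 oz
coconut milk: (3 cup + 1 tbsp = 3.0625 cup) × 12/5 × 240 g/cup = 1764 g

chicken stock: 46 oz; coconut milk: 1764 g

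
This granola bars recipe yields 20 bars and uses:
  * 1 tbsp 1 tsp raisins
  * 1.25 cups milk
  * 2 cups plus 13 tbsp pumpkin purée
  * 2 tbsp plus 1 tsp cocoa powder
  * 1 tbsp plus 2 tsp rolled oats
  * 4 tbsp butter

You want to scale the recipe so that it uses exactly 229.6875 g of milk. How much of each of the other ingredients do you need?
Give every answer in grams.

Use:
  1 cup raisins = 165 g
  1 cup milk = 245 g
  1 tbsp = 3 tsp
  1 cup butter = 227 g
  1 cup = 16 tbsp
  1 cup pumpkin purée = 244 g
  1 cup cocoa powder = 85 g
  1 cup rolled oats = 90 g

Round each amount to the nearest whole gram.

The original recipe has 306.25 g of milk, so the scaling factor is 229.6875 ÷ 306.25 = 3/4 = 0.75.
raisins: (1 tbsp + 1 tsp = 4/3 tbsp) × 3/4 ÷ 16 tbsp/cup × 165 g/cup ≈ 10 g
pumpkin purée: (2 cup + 13 tbsp = 2.8125 cup) × 3/4 × 244 g/cup ≈ 515 g
cocoa powder: (2 tbsp + 1 tsp = 7/3 tbsp) × 3/4 ÷ 16 tbsp/cup × 85 g/cup ≈ 9 g
rolled oats: (1 tbsp + 2 tsp = 5/3 tbsp) × 3/4 ÷ 16 tbsp/cup × 90 g/cup ≈ 7 g
butter: 4 tbsp × 3/4 ÷ 16 tbsp/cup × 227 g/cup ≈ 43 g

raisins: 10 g; pumpkin purée: 515 g; cocoa powder: 9 g; rolled oats: 7 g; butter: 43 g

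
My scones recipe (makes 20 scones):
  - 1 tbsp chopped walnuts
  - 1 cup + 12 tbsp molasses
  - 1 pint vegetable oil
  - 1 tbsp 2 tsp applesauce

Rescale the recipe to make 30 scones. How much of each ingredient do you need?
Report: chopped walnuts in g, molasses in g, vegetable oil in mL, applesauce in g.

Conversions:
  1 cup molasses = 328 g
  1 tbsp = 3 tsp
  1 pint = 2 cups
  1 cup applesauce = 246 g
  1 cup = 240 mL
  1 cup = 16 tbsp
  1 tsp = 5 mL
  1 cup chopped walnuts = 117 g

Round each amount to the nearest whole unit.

chopped walnuts: 11 g; molasses: 861 g; vegetable oil: 720 mL; applesauce: 38 g

Scaling factor: 30/20 = 3/2 = 1.5.
chopped walnuts: 1 tbsp × 3/2 ÷ 16 tbsp/cup × 117 g/cup ≈ 11 g
molasses: (1 cup + 12 tbsp = 1.75 cup) × 3/2 × 328 g/cup = 861 g
vegetable oil: 1 pint × 3/2 × 2 cup/pint × 240 mL/cup = 720 mL
applesauce: (1 tbsp + 2 tsp = 5/3 tbsp) × 3/2 ÷ 16 tbsp/cup × 246 g/cup ≈ 38 g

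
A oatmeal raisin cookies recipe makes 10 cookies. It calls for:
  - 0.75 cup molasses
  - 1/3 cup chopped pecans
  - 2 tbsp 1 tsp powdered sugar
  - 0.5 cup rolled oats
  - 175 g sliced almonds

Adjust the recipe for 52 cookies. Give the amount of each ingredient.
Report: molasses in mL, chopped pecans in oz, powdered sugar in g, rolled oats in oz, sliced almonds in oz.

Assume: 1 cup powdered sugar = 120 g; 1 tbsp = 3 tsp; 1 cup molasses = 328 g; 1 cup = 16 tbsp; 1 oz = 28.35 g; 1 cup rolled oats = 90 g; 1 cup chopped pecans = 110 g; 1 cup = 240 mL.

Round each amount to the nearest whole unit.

molasses: 936 mL; chopped pecans: 7 oz; powdered sugar: 91 g; rolled oats: 8 oz; sliced almonds: 32 oz

Scaling factor: 52/10 = 26/5 = 5.2.
molasses: 0.75 cup × 26/5 × 240 mL/cup = 936 mL
chopped pecans: 1/3 cup × 26/5 × 110 g/cup ÷ 28.35 g/oz ≈ 7 oz
powdered sugar: (2 tbsp + 1 tsp = 7/3 tbsp) × 26/5 ÷ 16 tbsp/cup × 120 g/cup = 91 g
rolled oats: 0.5 cup × 26/5 × 90 g/cup ÷ 28.35 g/oz ≈ 8 oz
sliced almonds: 175 g × 26/5 ÷ 28.35 g/oz ≈ 32 oz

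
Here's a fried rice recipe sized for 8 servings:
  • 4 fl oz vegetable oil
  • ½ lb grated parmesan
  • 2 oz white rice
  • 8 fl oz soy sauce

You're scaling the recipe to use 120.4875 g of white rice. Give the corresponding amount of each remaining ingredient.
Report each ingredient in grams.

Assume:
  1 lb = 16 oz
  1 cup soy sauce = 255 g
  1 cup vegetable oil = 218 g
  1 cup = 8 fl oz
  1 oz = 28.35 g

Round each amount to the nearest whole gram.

The original recipe has 56.7 g of white rice, so the scaling factor is 120.4875 ÷ 56.7 = 17/8 = 2.125.
vegetable oil: 4 fl oz × 17/8 ÷ 8 fl oz/cup × 218 g/cup ≈ 232 g
grated parmesan: 0.5 lb × 17/8 × 16 oz/lb × 28.35 g/oz ≈ 482 g
soy sauce: 8 fl oz × 17/8 ÷ 8 fl oz/cup × 255 g/cup ≈ 542 g

vegetable oil: 232 g; grated parmesan: 482 g; soy sauce: 542 g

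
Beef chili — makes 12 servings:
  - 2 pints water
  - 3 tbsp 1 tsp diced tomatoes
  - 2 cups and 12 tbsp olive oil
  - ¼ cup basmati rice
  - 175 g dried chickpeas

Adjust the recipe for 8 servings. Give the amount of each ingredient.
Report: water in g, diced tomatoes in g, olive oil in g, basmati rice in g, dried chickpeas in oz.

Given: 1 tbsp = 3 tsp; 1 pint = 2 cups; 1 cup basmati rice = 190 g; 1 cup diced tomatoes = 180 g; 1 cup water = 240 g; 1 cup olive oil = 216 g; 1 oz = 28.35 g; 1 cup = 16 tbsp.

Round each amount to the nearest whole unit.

water: 640 g; diced tomatoes: 25 g; olive oil: 396 g; basmati rice: 32 g; dried chickpeas: 4 oz

Scaling factor: 8/12 = 2/3.
water: 2 pint × 2/3 × 2 cup/pint × 240 g/cup = 640 g
diced tomatoes: (3 tbsp + 1 tsp = 10/3 tbsp) × 2/3 ÷ 16 tbsp/cup × 180 g/cup = 25 g
olive oil: (2 cup + 12 tbsp = 2.75 cup) × 2/3 × 216 g/cup = 396 g
basmati rice: 0.25 cup × 2/3 × 190 g/cup ≈ 32 g
dried chickpeas: 175 g × 2/3 ÷ 28.35 g/oz ≈ 4 oz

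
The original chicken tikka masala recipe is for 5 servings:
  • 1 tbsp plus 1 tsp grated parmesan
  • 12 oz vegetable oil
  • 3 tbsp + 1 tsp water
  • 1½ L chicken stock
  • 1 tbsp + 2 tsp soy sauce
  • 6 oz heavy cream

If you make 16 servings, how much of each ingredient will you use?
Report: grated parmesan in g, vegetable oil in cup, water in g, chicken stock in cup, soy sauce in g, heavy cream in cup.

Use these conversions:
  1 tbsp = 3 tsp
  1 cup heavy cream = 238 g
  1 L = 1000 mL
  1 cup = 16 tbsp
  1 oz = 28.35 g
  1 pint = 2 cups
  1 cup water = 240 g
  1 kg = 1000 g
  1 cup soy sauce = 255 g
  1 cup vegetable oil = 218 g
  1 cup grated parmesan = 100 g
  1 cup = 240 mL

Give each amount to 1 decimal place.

grated parmesan: 26.7 g; vegetable oil: 5.0 cup; water: 160.0 g; chicken stock: 20.0 cup; soy sauce: 85.0 g; heavy cream: 2.3 cup

Scaling factor: 16/5 = 3.2.
grated parmesan: (1 tbsp + 1 tsp = 4/3 tbsp) × 16/5 ÷ 16 tbsp/cup × 100 g/cup ≈ 26.7 g
vegetable oil: 12 oz × 16/5 × 28.35 g/oz ÷ 218 g/cup ≈ 5.0 cup
water: (3 tbsp + 1 tsp = 10/3 tbsp) × 16/5 ÷ 16 tbsp/cup × 240 g/cup = 160.0 g
chicken stock: 1.5 L × 16/5 × 1000 mL/L ÷ 240 mL/cup = 20.0 cup
soy sauce: (1 tbsp + 2 tsp = 5/3 tbsp) × 16/5 ÷ 16 tbsp/cup × 255 g/cup = 85.0 g
heavy cream: 6 oz × 16/5 × 28.35 g/oz ÷ 238 g/cup ≈ 2.3 cup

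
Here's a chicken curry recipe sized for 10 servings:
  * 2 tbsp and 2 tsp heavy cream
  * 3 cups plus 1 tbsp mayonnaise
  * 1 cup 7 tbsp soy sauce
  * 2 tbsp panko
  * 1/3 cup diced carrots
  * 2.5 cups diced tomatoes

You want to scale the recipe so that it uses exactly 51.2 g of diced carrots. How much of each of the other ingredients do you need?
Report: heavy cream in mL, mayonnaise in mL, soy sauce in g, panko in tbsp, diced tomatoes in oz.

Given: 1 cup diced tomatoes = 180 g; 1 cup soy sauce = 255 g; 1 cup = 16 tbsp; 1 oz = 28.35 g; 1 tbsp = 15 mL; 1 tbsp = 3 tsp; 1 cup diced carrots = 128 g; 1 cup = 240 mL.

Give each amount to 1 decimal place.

heavy cream: 48.0 mL; mayonnaise: 882.0 mL; soy sauce: 439.9 g; panko: 2.4 tbsp; diced tomatoes: 19.0 oz

The original recipe has 128/3 g of diced carrots, so the scaling factor is 51.2 ÷ 128/3 = 6/5 = 1.2.
heavy cream: (2 tbsp + 2 tsp = 8/3 tbsp) × 6/5 × 15 mL/tbsp = 48.0 mL
mayonnaise: (3 cup + 1 tbsp = 3.0625 cup) × 6/5 × 240 mL/cup = 882.0 mL
soy sauce: (1 cup + 7 tbsp = 1.4375 cup) × 6/5 × 255 g/cup ≈ 439.9 g
panko: 2 tbsp × 6/5 = 2.4 tbsp
diced tomatoes: 2.5 cup × 6/5 × 180 g/cup ÷ 28.35 g/oz ≈ 19.0 oz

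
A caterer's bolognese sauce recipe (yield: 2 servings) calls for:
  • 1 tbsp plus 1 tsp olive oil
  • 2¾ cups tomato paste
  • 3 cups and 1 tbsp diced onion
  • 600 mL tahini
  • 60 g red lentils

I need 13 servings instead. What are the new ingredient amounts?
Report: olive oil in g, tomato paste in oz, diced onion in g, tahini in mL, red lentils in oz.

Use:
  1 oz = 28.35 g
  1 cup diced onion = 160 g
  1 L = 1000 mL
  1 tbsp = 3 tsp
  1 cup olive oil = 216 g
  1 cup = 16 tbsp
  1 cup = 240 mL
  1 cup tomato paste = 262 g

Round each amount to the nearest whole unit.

olive oil: 117 g; tomato paste: 165 oz; diced onion: 3185 g; tahini: 3900 mL; red lentils: 14 oz

Scaling factor: 13/2 = 6.5.
olive oil: (1 tbsp + 1 tsp = 4/3 tbsp) × 13/2 ÷ 16 tbsp/cup × 216 g/cup = 117 g
tomato paste: 2.75 cup × 13/2 × 262 g/cup ÷ 28.35 g/oz ≈ 165 oz
diced onion: (3 cup + 1 tbsp = 3.0625 cup) × 13/2 × 160 g/cup = 3185 g
tahini: 600 mL × 13/2 = 3900 mL
red lentils: 60 g × 13/2 ÷ 28.35 g/oz ≈ 14 oz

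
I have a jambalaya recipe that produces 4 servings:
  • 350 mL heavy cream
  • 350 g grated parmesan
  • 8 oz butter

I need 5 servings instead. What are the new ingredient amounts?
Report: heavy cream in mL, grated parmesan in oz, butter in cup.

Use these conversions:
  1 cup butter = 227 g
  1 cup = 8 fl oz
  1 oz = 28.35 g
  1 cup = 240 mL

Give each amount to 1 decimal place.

Scaling factor: 5/4 = 1.25.
heavy cream: 350 mL × 5/4 = 437.5 mL
grated parmesan: 350 g × 5/4 ÷ 28.35 g/oz ≈ 15.4 oz
butter: 8 oz × 5/4 × 28.35 g/oz ÷ 227 g/cup ≈ 1.2 cup

heavy cream: 437.5 mL; grated parmesan: 15.4 oz; butter: 1.2 cup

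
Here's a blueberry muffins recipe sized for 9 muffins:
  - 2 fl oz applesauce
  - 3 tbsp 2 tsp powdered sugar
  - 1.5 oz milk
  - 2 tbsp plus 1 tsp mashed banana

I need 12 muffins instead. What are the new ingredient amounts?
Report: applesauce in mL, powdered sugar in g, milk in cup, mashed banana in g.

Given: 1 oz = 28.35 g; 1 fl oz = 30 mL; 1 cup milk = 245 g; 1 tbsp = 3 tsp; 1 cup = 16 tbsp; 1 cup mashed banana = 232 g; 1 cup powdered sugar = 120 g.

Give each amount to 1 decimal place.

Scaling factor: 12/9 = 4/3.
applesauce: 2 fl oz × 4/3 × 30 mL/fl oz = 80.0 mL
powdered sugar: (3 tbsp + 2 tsp = 11/3 tbsp) × 4/3 ÷ 16 tbsp/cup × 120 g/cup ≈ 36.7 g
milk: 1.5 oz × 4/3 × 28.35 g/oz ÷ 245 g/cup ≈ 0.2 cup
mashed banana: (2 tbsp + 1 tsp = 7/3 tbsp) × 4/3 ÷ 16 tbsp/cup × 232 g/cup ≈ 45.1 g

applesauce: 80.0 mL; powdered sugar: 36.7 g; milk: 0.2 cup; mashed banana: 45.1 g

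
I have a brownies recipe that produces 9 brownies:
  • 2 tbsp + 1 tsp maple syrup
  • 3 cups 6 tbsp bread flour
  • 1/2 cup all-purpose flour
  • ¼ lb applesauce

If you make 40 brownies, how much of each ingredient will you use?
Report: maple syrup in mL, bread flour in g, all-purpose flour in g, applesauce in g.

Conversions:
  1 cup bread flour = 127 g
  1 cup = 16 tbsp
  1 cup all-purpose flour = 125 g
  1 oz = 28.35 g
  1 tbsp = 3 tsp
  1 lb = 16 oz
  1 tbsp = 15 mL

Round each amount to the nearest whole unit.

Scaling factor: 40/9.
maple syrup: (2 tbsp + 1 tsp = 7/3 tbsp) × 40/9 × 15 mL/tbsp ≈ 156 mL
bread flour: (3 cup + 6 tbsp = 3.375 cup) × 40/9 × 127 g/cup = 1905 g
all-purpose flour: 0.5 cup × 40/9 × 125 g/cup ≈ 278 g
applesauce: 0.25 lb × 40/9 × 16 oz/lb × 28.35 g/oz = 504 g

maple syrup: 156 mL; bread flour: 1905 g; all-purpose flour: 278 g; applesauce: 504 g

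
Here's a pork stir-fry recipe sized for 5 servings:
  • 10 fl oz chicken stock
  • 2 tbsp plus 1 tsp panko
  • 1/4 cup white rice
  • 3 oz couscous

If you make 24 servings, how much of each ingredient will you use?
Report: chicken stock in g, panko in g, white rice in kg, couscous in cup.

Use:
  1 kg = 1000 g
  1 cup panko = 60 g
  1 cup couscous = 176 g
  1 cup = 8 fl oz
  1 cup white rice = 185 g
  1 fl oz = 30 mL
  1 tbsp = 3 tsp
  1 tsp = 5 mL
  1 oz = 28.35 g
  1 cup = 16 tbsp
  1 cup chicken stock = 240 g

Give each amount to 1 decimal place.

Scaling factor: 24/5 = 4.8.
chicken stock: 10 fl oz × 24/5 ÷ 8 fl oz/cup × 240 g/cup = 1440.0 g
panko: (2 tbsp + 1 tsp = 7/3 tbsp) × 24/5 ÷ 16 tbsp/cup × 60 g/cup = 42.0 g
white rice: 0.25 cup × 24/5 × 185 g/cup ÷ 1000 g/kg ≈ 0.2 kg
couscous: 3 oz × 24/5 × 28.35 g/oz ÷ 176 g/cup ≈ 2.3 cup

chicken stock: 1440.0 g; panko: 42.0 g; white rice: 0.2 kg; couscous: 2.3 cup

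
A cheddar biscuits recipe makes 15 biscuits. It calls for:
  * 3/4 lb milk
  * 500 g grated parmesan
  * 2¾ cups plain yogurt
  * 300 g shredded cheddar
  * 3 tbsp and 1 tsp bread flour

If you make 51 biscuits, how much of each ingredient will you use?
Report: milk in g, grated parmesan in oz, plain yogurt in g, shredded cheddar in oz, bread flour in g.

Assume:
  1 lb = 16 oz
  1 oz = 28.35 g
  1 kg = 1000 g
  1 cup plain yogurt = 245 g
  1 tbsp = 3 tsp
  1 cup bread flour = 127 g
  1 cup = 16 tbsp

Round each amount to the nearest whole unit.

Scaling factor: 51/15 = 17/5 = 3.4.
milk: 0.75 lb × 17/5 × 16 oz/lb × 28.35 g/oz ≈ 1157 g
grated parmesan: 500 g × 17/5 ÷ 28.35 g/oz ≈ 60 oz
plain yogurt: 2.75 cup × 17/5 × 245 g/cup ≈ 2291 g
shredded cheddar: 300 g × 17/5 ÷ 28.35 g/oz ≈ 36 oz
bread flour: (3 tbsp + 1 tsp = 10/3 tbsp) × 17/5 ÷ 16 tbsp/cup × 127 g/cup ≈ 90 g

milk: 1157 g; grated parmesan: 60 oz; plain yogurt: 2291 g; shredded cheddar: 36 oz; bread flour: 90 g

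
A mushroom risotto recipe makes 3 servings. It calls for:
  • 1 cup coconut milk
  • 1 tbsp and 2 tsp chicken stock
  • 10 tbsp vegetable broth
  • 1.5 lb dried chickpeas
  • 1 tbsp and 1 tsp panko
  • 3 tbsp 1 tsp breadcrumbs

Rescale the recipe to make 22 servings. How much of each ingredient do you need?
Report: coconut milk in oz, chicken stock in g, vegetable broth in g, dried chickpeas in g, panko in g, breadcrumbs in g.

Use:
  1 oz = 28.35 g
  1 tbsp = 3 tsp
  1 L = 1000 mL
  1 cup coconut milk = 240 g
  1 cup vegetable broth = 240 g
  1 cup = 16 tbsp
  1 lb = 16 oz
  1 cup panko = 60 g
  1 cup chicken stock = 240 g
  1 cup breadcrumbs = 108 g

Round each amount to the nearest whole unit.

coconut milk: 62 oz; chicken stock: 183 g; vegetable broth: 1100 g; dried chickpeas: 4990 g; panko: 37 g; breadcrumbs: 165 g

Scaling factor: 22/3.
coconut milk: 1 cup × 22/3 × 240 g/cup ÷ 28.35 g/oz ≈ 62 oz
chicken stock: (1 tbsp + 2 tsp = 5/3 tbsp) × 22/3 ÷ 16 tbsp/cup × 240 g/cup ≈ 183 g
vegetable broth: 10 tbsp × 22/3 ÷ 16 tbsp/cup × 240 g/cup = 1100 g
dried chickpeas: 1.5 lb × 22/3 × 16 oz/lb × 28.35 g/oz ≈ 4990 g
panko: (1 tbsp + 1 tsp = 4/3 tbsp) × 22/3 ÷ 16 tbsp/cup × 60 g/cup ≈ 37 g
breadcrumbs: (3 tbsp + 1 tsp = 10/3 tbsp) × 22/3 ÷ 16 tbsp/cup × 108 g/cup = 165 g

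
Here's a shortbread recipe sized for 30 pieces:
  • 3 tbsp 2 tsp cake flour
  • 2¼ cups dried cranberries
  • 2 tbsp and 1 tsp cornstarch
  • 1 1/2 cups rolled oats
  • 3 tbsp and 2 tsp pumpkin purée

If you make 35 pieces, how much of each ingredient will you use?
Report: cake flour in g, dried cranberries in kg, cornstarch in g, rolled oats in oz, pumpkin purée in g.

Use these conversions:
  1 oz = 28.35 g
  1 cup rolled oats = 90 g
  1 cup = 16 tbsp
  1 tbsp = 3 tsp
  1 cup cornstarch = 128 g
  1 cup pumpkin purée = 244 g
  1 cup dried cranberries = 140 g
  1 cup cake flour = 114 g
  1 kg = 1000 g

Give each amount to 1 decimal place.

Scaling factor: 35/30 = 7/6.
cake flour: (3 tbsp + 2 tsp = 11/3 tbsp) × 7/6 ÷ 16 tbsp/cup × 114 g/cup ≈ 30.5 g
dried cranberries: 2.25 cup × 7/6 × 140 g/cup ÷ 1000 g/kg ≈ 0.4 kg
cornstarch: (2 tbsp + 1 tsp = 7/3 tbsp) × 7/6 ÷ 16 tbsp/cup × 128 g/cup ≈ 21.8 g
rolled oats: 1.5 cup × 7/6 × 90 g/cup ÷ 28.35 g/oz ≈ 5.6 oz
pumpkin purée: (3 tbsp + 2 tsp = 11/3 tbsp) × 7/6 ÷ 16 tbsp/cup × 244 g/cup ≈ 65.2 g

cake flour: 30.5 g; dried cranberries: 0.4 kg; cornstarch: 21.8 g; rolled oats: 5.6 oz; pumpkin purée: 65.2 g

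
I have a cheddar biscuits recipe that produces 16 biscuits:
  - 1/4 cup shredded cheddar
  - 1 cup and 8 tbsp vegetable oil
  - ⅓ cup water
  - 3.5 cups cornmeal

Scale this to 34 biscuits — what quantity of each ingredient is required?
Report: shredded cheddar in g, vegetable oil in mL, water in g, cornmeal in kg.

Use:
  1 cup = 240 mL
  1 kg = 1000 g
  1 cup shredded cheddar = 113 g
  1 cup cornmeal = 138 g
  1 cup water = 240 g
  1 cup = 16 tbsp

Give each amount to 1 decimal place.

shredded cheddar: 60.0 g; vegetable oil: 765.0 mL; water: 170.0 g; cornmeal: 1.0 kg

Scaling factor: 34/16 = 17/8 = 2.125.
shredded cheddar: 0.25 cup × 17/8 × 113 g/cup ≈ 60.0 g
vegetable oil: (1 cup + 8 tbsp = 1.5 cup) × 17/8 × 240 mL/cup = 765.0 mL
water: 1/3 cup × 17/8 × 240 g/cup = 170.0 g
cornmeal: 3.5 cup × 17/8 × 138 g/cup ÷ 1000 g/kg ≈ 1.0 kg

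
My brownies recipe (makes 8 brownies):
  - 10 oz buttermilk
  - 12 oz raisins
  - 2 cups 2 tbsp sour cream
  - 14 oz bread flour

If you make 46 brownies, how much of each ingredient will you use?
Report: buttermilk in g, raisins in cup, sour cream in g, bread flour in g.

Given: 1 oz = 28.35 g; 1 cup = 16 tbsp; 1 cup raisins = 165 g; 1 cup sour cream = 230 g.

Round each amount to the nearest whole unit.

buttermilk: 1630 g; raisins: 12 cup; sour cream: 2810 g; bread flour: 2282 g

Scaling factor: 46/8 = 23/4 = 5.75.
buttermilk: 10 oz × 23/4 × 28.35 g/oz ≈ 1630 g
raisins: 12 oz × 23/4 × 28.35 g/oz ÷ 165 g/cup ≈ 12 cup
sour cream: (2 cup + 2 tbsp = 2.125 cup) × 23/4 × 230 g/cup ≈ 2810 g
bread flour: 14 oz × 23/4 × 28.35 g/oz ≈ 2282 g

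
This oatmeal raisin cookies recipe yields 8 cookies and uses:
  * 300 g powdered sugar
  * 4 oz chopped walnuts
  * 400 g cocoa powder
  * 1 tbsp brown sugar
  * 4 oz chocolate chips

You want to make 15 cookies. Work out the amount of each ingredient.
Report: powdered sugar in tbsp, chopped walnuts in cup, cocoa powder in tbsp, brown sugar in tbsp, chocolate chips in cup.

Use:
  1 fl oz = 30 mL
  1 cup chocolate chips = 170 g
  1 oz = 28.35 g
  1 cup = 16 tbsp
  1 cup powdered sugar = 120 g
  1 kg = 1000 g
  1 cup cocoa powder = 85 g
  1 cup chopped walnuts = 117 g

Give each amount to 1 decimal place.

powdered sugar: 75.0 tbsp; chopped walnuts: 1.8 cup; cocoa powder: 141.2 tbsp; brown sugar: 1.9 tbsp; chocolate chips: 1.3 cup

Scaling factor: 15/8 = 1.875.
powdered sugar: 300 g × 15/8 ÷ 120 g/cup × 16 tbsp/cup = 75.0 tbsp
chopped walnuts: 4 oz × 15/8 × 28.35 g/oz ÷ 117 g/cup ≈ 1.8 cup
cocoa powder: 400 g × 15/8 ÷ 85 g/cup × 16 tbsp/cup ≈ 141.2 tbsp
brown sugar: 1 tbsp × 15/8 ≈ 1.9 tbsp
chocolate chips: 4 oz × 15/8 × 28.35 g/oz ÷ 170 g/cup ≈ 1.3 cup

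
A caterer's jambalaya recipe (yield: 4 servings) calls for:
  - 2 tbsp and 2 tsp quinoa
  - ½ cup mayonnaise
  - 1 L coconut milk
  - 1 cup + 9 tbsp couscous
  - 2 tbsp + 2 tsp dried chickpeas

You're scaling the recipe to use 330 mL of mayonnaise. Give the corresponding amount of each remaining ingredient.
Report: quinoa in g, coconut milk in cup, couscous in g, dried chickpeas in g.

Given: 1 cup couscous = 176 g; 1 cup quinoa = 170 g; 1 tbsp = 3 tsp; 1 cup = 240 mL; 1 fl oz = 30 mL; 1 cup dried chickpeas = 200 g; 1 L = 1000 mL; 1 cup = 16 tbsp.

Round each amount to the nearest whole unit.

The original recipe has 120 mL of mayonnaise, so the scaling factor is 330 ÷ 120 = 11/4 = 2.75.
quinoa: (2 tbsp + 2 tsp = 8/3 tbsp) × 11/4 ÷ 16 tbsp/cup × 170 g/cup ≈ 78 g
coconut milk: 1 L × 11/4 × 1000 mL/L ÷ 240 mL/cup ≈ 11 cup
couscous: (1 cup + 9 tbsp = 1.5625 cup) × 11/4 × 176 g/cup ≈ 756 g
dried chickpeas: (2 tbsp + 2 tsp = 8/3 tbsp) × 11/4 ÷ 16 tbsp/cup × 200 g/cup ≈ 92 g

quinoa: 78 g; coconut milk: 11 cup; couscous: 756 g; dried chickpeas: 92 g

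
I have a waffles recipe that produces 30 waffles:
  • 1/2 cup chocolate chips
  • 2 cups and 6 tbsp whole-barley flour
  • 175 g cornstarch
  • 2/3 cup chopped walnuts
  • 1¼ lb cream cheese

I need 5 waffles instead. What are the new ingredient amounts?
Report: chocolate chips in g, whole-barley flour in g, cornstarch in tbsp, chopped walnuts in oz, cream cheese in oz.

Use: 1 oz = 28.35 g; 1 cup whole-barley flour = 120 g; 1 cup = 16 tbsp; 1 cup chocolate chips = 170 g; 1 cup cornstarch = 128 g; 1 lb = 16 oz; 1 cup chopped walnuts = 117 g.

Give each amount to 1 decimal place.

Scaling factor: 5/30 = 1/6.
chocolate chips: 0.5 cup × 1/6 × 170 g/cup ≈ 14.2 g
whole-barley flour: (2 cup + 6 tbsp = 2.375 cup) × 1/6 × 120 g/cup = 47.5 g
cornstarch: 175 g × 1/6 ÷ 128 g/cup × 16 tbsp/cup ≈ 3.6 tbsp
chopped walnuts: 2/3 cup × 1/6 × 117 g/cup ÷ 28.35 g/oz ≈ 0.5 oz
cream cheese: 1.25 lb × 1/6 × 16 oz/lb ≈ 3.3 oz

chocolate chips: 14.2 g; whole-barley flour: 47.5 g; cornstarch: 3.6 tbsp; chopped walnuts: 0.5 oz; cream cheese: 3.3 oz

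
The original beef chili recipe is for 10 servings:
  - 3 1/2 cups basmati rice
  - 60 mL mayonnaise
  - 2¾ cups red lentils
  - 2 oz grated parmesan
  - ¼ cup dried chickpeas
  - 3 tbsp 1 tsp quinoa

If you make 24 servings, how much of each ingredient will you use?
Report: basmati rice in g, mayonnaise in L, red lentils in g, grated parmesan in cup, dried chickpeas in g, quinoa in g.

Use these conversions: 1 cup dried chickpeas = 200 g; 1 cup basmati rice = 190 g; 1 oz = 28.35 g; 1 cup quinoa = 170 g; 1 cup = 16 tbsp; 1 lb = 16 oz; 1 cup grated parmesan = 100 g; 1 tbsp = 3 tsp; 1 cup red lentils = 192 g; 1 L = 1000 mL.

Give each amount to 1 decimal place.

basmati rice: 1596.0 g; mayonnaise: 0.1 L; red lentils: 1267.2 g; grated parmesan: 1.4 cup; dried chickpeas: 120.0 g; quinoa: 85.0 g

Scaling factor: 24/10 = 12/5 = 2.4.
basmati rice: 3.5 cup × 12/5 × 190 g/cup = 1596.0 g
mayonnaise: 60 mL × 12/5 ÷ 1000 mL/L ≈ 0.1 L
red lentils: 2.75 cup × 12/5 × 192 g/cup = 1267.2 g
grated parmesan: 2 oz × 12/5 × 28.35 g/oz ÷ 100 g/cup ≈ 1.4 cup
dried chickpeas: 0.25 cup × 12/5 × 200 g/cup = 120.0 g
quinoa: (3 tbsp + 1 tsp = 10/3 tbsp) × 12/5 ÷ 16 tbsp/cup × 170 g/cup = 85.0 g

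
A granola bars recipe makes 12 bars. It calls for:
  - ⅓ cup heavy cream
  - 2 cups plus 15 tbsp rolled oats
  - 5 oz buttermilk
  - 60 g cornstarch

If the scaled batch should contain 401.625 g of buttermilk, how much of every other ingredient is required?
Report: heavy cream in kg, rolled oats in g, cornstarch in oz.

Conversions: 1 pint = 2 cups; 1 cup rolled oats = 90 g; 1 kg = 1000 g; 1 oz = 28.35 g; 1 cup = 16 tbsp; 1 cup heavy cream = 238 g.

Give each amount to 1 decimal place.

heavy cream: 0.2 kg; rolled oats: 749.1 g; cornstarch: 6.0 oz

The original recipe has 141.75 g of buttermilk, so the scaling factor is 401.625 ÷ 141.75 = 17/6.
heavy cream: 1/3 cup × 17/6 × 238 g/cup ÷ 1000 g/kg ≈ 0.2 kg
rolled oats: (2 cup + 15 tbsp = 2.9375 cup) × 17/6 × 90 g/cup ≈ 749.1 g
cornstarch: 60 g × 17/6 ÷ 28.35 g/oz ≈ 6.0 oz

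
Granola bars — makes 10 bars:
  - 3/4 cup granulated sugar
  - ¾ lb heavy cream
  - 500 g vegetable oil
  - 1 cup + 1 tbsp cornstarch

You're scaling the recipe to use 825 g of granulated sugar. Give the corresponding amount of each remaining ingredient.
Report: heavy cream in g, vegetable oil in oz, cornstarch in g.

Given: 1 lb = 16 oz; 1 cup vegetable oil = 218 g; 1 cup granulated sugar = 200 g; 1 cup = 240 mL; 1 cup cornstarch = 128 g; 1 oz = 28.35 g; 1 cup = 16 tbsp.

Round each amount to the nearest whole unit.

The original recipe has 150 g of granulated sugar, so the scaling factor is 825 ÷ 150 = 11/2 = 5.5.
heavy cream: 0.75 lb × 11/2 × 16 oz/lb × 28.35 g/oz ≈ 1871 g
vegetable oil: 500 g × 11/2 ÷ 28.35 g/oz ≈ 97 oz
cornstarch: (1 cup + 1 tbsp = 1.0625 cup) × 11/2 × 128 g/cup = 748 g

heavy cream: 1871 g; vegetable oil: 97 oz; cornstarch: 748 g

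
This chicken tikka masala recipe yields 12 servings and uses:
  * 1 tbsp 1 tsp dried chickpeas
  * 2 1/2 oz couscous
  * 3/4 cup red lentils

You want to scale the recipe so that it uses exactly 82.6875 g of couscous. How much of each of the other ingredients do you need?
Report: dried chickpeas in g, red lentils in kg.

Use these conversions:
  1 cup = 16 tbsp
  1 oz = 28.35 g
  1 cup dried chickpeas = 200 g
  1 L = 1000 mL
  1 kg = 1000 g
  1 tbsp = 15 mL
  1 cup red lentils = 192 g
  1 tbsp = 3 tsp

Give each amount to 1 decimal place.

dried chickpeas: 19.4 g; red lentils: 0.2 kg

The original recipe has 70.875 g of couscous, so the scaling factor is 82.6875 ÷ 70.875 = 7/6.
dried chickpeas: (1 tbsp + 1 tsp = 4/3 tbsp) × 7/6 ÷ 16 tbsp/cup × 200 g/cup ≈ 19.4 g
red lentils: 0.75 cup × 7/6 × 192 g/cup ÷ 1000 g/kg ≈ 0.2 kg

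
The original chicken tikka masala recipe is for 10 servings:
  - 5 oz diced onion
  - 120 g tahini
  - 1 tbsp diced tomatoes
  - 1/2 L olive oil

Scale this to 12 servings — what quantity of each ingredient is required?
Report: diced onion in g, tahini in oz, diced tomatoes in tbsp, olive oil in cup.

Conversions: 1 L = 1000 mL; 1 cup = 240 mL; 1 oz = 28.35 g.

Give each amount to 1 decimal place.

diced onion: 170.1 g; tahini: 5.1 oz; diced tomatoes: 1.2 tbsp; olive oil: 2.5 cup

Scaling factor: 12/10 = 6/5 = 1.2.
diced onion: 5 oz × 6/5 × 28.35 g/oz = 170.1 g
tahini: 120 g × 6/5 ÷ 28.35 g/oz ≈ 5.1 oz
diced tomatoes: 1 tbsp × 6/5 = 1.2 tbsp
olive oil: 0.5 L × 6/5 × 1000 mL/L ÷ 240 mL/cup = 2.5 cup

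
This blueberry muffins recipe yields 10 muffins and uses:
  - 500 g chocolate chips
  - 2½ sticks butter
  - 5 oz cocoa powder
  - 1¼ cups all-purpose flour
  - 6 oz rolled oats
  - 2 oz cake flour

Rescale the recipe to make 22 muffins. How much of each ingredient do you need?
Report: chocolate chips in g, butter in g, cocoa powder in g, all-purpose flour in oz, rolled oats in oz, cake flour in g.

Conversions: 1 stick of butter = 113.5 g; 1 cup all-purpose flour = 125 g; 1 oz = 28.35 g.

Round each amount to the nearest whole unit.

chocolate chips: 1100 g; butter: 624 g; cocoa powder: 312 g; all-purpose flour: 12 oz; rolled oats: 13 oz; cake flour: 125 g

Scaling factor: 22/10 = 11/5 = 2.2.
chocolate chips: 500 g × 11/5 = 1100 g
butter: 2.5 stick × 11/5 × 113.5 g/stick ≈ 624 g
cocoa powder: 5 oz × 11/5 × 28.35 g/oz ≈ 312 g
all-purpose flour: 1.25 cup × 11/5 × 125 g/cup ÷ 28.35 g/oz ≈ 12 oz
rolled oats: 6 oz × 11/5 ≈ 13 oz
cake flour: 2 oz × 11/5 × 28.35 g/oz ≈ 125 g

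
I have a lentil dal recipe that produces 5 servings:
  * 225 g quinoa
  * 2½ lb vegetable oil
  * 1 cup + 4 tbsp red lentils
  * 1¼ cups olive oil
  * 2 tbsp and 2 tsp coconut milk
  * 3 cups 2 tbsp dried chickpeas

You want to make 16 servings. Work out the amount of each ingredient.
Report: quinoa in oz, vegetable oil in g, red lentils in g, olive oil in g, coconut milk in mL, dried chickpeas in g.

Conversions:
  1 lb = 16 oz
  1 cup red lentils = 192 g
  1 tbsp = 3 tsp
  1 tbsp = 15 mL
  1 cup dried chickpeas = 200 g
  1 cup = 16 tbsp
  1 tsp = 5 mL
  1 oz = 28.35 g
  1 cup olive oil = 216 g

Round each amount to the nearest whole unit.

quinoa: 25 oz; vegetable oil: 3629 g; red lentils: 768 g; olive oil: 864 g; coconut milk: 128 mL; dried chickpeas: 2000 g

Scaling factor: 16/5 = 3.2.
quinoa: 225 g × 16/5 ÷ 28.35 g/oz ≈ 25 oz
vegetable oil: 2.5 lb × 16/5 × 16 oz/lb × 28.35 g/oz ≈ 3629 g
red lentils: (1 cup + 4 tbsp = 1.25 cup) × 16/5 × 192 g/cup = 768 g
olive oil: 1.25 cup × 16/5 × 216 g/cup = 864 g
coconut milk: (2 tbsp + 2 tsp = 8/3 tbsp) × 16/5 × 15 mL/tbsp = 128 mL
dried chickpeas: (3 cup + 2 tbsp = 3.125 cup) × 16/5 × 200 g/cup = 2000 g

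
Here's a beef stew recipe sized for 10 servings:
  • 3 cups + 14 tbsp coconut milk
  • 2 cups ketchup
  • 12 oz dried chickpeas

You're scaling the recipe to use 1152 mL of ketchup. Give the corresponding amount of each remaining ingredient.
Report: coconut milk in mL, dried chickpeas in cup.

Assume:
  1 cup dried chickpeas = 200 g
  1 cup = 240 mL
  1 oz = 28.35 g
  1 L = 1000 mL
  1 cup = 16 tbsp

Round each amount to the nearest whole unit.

The original recipe has 480 mL of ketchup, so the scaling factor is 1152 ÷ 480 = 12/5 = 2.4.
coconut milk: (3 cup + 14 tbsp = 3.875 cup) × 12/5 × 240 mL/cup = 2232 mL
dried chickpeas: 12 oz × 12/5 × 28.35 g/oz ÷ 200 g/cup ≈ 4 cup

coconut milk: 2232 mL; dried chickpeas: 4 cup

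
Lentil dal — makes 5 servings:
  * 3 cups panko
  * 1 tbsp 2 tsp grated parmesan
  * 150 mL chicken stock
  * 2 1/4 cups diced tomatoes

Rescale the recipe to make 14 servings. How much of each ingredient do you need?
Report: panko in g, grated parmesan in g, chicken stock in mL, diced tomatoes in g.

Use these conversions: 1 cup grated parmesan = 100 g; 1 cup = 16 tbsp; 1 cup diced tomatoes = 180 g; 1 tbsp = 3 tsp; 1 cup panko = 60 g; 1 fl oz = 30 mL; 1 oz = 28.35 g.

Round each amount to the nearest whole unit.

Scaling factor: 14/5 = 2.8.
panko: 3 cup × 14/5 × 60 g/cup = 504 g
grated parmesan: (1 tbsp + 2 tsp = 5/3 tbsp) × 14/5 ÷ 16 tbsp/cup × 100 g/cup ≈ 29 g
chicken stock: 150 mL × 14/5 = 420 mL
diced tomatoes: 2.25 cup × 14/5 × 180 g/cup = 1134 g

panko: 504 g; grated parmesan: 29 g; chicken stock: 420 mL; diced tomatoes: 1134 g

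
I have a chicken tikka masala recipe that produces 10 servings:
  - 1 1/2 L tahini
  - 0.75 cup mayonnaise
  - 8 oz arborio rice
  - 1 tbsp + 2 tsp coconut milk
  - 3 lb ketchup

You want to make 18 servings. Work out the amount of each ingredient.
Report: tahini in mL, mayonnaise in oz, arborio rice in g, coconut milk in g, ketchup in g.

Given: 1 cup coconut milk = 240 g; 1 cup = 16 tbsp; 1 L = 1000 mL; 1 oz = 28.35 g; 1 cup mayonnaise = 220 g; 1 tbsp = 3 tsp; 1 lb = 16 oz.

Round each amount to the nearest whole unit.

Scaling factor: 18/10 = 9/5 = 1.8.
tahini: 1.5 L × 9/5 × 1000 mL/L = 2700 mL
mayonnaise: 0.75 cup × 9/5 × 220 g/cup ÷ 28.35 g/oz ≈ 10 oz
arborio rice: 8 oz × 9/5 × 28.35 g/oz ≈ 408 g
coconut milk: (1 tbsp + 2 tsp = 5/3 tbsp) × 9/5 ÷ 16 tbsp/cup × 240 g/cup = 45 g
ketchup: 3 lb × 9/5 × 16 oz/lb × 28.35 g/oz ≈ 2449 g

tahini: 2700 mL; mayonnaise: 10 oz; arborio rice: 408 g; coconut milk: 45 g; ketchup: 2449 g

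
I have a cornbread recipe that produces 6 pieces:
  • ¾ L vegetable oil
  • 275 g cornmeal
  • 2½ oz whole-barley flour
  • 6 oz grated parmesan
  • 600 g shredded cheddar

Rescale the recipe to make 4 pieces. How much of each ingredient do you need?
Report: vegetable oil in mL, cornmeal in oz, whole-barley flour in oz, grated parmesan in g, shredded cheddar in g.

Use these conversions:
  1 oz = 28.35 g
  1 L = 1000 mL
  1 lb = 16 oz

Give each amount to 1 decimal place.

vegetable oil: 500.0 mL; cornmeal: 6.5 oz; whole-barley flour: 1.7 oz; grated parmesan: 113.4 g; shredded cheddar: 400.0 g

Scaling factor: 4/6 = 2/3.
vegetable oil: 0.75 L × 2/3 × 1000 mL/L = 500.0 mL
cornmeal: 275 g × 2/3 ÷ 28.35 g/oz ≈ 6.5 oz
whole-barley flour: 2.5 oz × 2/3 ≈ 1.7 oz
grated parmesan: 6 oz × 2/3 × 28.35 g/oz = 113.4 g
shredded cheddar: 600 g × 2/3 = 400.0 g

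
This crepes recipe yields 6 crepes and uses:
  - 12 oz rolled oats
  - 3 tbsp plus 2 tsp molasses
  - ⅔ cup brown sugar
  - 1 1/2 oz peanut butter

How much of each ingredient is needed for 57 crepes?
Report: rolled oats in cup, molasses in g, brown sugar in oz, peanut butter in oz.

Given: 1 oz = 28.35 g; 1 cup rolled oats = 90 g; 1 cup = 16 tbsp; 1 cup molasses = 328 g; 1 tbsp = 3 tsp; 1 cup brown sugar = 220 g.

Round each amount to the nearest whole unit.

Scaling factor: 57/6 = 19/2 = 9.5.
rolled oats: 12 oz × 19/2 × 28.35 g/oz ÷ 90 g/cup ≈ 36 cup
molasses: (3 tbsp + 2 tsp = 11/3 tbsp) × 19/2 ÷ 16 tbsp/cup × 328 g/cup ≈ 714 g
brown sugar: 2/3 cup × 19/2 × 220 g/cup ÷ 28.35 g/oz ≈ 49 oz
peanut butter: 1.5 oz × 19/2 ≈ 14 oz

rolled oats: 36 cup; molasses: 714 g; brown sugar: 49 oz; peanut butter: 14 oz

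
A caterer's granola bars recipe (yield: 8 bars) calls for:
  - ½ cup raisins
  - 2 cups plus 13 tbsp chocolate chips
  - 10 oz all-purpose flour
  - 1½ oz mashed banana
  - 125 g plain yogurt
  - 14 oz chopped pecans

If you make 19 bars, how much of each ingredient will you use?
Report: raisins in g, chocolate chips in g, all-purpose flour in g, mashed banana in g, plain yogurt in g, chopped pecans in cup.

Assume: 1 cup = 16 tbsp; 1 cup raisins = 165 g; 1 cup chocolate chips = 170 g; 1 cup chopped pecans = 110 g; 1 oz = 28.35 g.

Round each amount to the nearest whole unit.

Scaling factor: 19/8 = 2.375.
raisins: 0.5 cup × 19/8 × 165 g/cup ≈ 196 g
chocolate chips: (2 cup + 13 tbsp = 2.8125 cup) × 19/8 × 170 g/cup ≈ 1136 g
all-purpose flour: 10 oz × 19/8 × 28.35 g/oz ≈ 673 g
mashed banana: 1.5 oz × 19/8 × 28.35 g/oz ≈ 101 g
plain yogurt: 125 g × 19/8 ≈ 297 g
chopped pecans: 14 oz × 19/8 × 28.35 g/oz ÷ 110 g/cup ≈ 9 cup

raisins: 196 g; chocolate chips: 1136 g; all-purpose flour: 673 g; mashed banana: 101 g; plain yogurt: 297 g; chopped pecans: 9 cup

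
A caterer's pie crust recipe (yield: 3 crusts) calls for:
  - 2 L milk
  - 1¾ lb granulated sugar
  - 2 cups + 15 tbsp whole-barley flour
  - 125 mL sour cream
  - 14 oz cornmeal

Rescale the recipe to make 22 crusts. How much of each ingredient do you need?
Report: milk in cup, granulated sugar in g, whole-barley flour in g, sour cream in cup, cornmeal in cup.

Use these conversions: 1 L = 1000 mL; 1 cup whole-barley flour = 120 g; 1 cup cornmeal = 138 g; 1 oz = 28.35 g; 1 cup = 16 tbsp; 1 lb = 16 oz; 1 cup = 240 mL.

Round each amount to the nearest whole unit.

Scaling factor: 22/3.
milk: 2 L × 22/3 × 1000 mL/L ÷ 240 mL/cup ≈ 61 cup
granulated sugar: 1.75 lb × 22/3 × 16 oz/lb × 28.35 g/oz ≈ 5821 g
whole-barley flour: (2 cup + 15 tbsp = 2.9375 cup) × 22/3 × 120 g/cup = 2585 g
sour cream: 125 mL × 22/3 ÷ 240 mL/cup ≈ 4 cup
cornmeal: 14 oz × 22/3 × 28.35 g/oz ÷ 138 g/cup ≈ 21 cup

milk: 61 cup; granulated sugar: 5821 g; whole-barley flour: 2585 g; sour cream: 4 cup; cornmeal: 21 cup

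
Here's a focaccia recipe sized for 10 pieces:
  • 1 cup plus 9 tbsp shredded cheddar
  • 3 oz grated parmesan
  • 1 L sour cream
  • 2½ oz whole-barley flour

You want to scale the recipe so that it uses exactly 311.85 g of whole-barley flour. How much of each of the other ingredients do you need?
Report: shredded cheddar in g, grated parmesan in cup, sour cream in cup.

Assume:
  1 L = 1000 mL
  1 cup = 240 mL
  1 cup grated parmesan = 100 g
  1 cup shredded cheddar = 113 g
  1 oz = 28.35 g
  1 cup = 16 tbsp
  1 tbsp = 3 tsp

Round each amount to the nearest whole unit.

The original recipe has 70.875 g of whole-barley flour, so the scaling factor is 311.85 ÷ 70.875 = 22/5 = 4.4.
shredded cheddar: (1 cup + 9 tbsp = 1.5625 cup) × 22/5 × 113 g/cup ≈ 777 g
grated parmesan: 3 oz × 22/5 × 28.35 g/oz ÷ 100 g/cup ≈ 4 cup
sour cream: 1 L × 22/5 × 1000 mL/L ÷ 240 mL/cup ≈ 18 cup

shredded cheddar: 777 g; grated parmesan: 4 cup; sour cream: 18 cup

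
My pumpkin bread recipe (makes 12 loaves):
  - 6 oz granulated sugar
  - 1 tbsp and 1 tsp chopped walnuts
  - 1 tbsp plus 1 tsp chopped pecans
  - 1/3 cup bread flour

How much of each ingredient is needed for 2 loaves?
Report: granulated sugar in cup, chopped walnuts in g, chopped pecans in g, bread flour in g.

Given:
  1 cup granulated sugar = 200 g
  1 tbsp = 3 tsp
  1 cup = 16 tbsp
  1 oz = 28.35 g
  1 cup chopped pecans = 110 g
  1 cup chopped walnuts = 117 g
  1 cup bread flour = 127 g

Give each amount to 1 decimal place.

Scaling factor: 2/12 = 1/6.
granulated sugar: 6 oz × 1/6 × 28.35 g/oz ÷ 200 g/cup ≈ 0.1 cup
chopped walnuts: (1 tbsp + 1 tsp = 4/3 tbsp) × 1/6 ÷ 16 tbsp/cup × 117 g/cup ≈ 1.6 g
chopped pecans: (1 tbsp + 1 tsp = 4/3 tbsp) × 1/6 ÷ 16 tbsp/cup × 110 g/cup ≈ 1.5 g
bread flour: 1/3 cup × 1/6 × 127 g/cup ≈ 7.1 g

granulated sugar: 0.1 cup; chopped walnuts: 1.6 g; chopped pecans: 1.5 g; bread flour: 7.1 g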